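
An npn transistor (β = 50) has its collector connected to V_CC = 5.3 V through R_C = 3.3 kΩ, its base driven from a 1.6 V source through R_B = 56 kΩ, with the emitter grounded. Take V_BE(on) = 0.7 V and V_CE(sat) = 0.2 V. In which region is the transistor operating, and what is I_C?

active; I_C ≈ 0.8 mA

Assume active. Base-emitter loop: I_B = (V_BB − V_BE)/R_B = (1.6 − 0.7)/56 = 0.0161 mA.
I_C = β·I_B = 50×0.0161 = 0.804 mA.
V_CE = V_CC − I_C·R_C = 5.3 − 0.804×3.3 = 2.65 V > V_CE(sat), so the active-region assumption holds.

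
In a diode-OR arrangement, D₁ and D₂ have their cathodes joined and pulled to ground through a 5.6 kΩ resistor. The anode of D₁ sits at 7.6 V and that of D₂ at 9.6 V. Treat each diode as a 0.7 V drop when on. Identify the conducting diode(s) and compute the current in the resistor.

Only D₂ conducts; I_R ≈ 1.6 mA

Assume both conduct. Then node N would need to be at both 7.6−0.7 = 6.9 V and 9.6−0.7 = 8.9 V, which is impossible.
Assume only D₂ conducts: V_N = 9.6 − 0.7 = 8.9 V, so I_R = 8.9/5.6 = 1.59 mA.
Check D₁: its anode-to-cathode voltage is 7.6 − 8.9 = -1.3 V < 0.7 V, so it is off. The assumption is consistent.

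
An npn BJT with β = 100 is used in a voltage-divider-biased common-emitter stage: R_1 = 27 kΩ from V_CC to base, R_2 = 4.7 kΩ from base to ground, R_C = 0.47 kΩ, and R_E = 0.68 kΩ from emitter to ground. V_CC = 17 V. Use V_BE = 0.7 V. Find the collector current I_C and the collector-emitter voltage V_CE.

Thevenize the base divider: V_Th = V_CC·R_2/(R_1+R_2) = 17×4.7/31.7 = 2.52 V, R_Th = R_1‖R_2 = 4 kΩ.
Base-emitter loop: V_Th = I_B·R_Th + V_BE + (β+1)I_B·R_E, so I_B = (2.52 − 0.7) / (4 + 101×0.68) = 0.025 mA.
I_C = β·I_B = 100×0.025 = 2.5 mA, and I_E = (β+1)I_B = 2.53 mA.
V_CE = V_CC − I_C·R_C − I_E·R_E = 17 − 2.5×0.47 − 2.53×0.68 = 14.1 V.
V_CE = 14.1 V > 0.2 V confirms active-region operation.

I_C ≈ 2.5 mA, V_CE ≈ 14 V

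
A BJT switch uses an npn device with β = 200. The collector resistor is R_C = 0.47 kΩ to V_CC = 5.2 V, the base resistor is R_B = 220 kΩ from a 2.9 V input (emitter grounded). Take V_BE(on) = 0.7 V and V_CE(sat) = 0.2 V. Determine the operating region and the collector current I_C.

active; I_C ≈ 2 mA

Assume active. Base-emitter loop: I_B = (V_BB − V_BE)/R_B = (2.9 − 0.7)/220 = 0.01 mA.
I_C = β·I_B = 200×0.01 = 2 mA.
V_CE = V_CC − I_C·R_C = 5.2 − 2×0.47 = 4.26 V > V_CE(sat), so the active-region assumption holds.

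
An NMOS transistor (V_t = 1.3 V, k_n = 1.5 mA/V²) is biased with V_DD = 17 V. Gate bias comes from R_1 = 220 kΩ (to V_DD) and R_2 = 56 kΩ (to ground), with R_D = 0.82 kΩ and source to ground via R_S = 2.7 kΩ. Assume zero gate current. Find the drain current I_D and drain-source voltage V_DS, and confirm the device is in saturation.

I_D ≈ 0.5 mA, V_DS ≈ 15 V

V_G = V_DD·R_2/(R_1+R_2) = 17×56/276 = 3.45 V.
Assume saturation: I_D = (k_n/2)(V_GS − V_t)² with V_GS = V_G − I_D·R_S = 3.45 − 2.7·I_D.
Substituting gives 5.47·I_D² − 9.7·I_D + 3.46 = 0, with roots I_D = 0.495 or 1.28 mA.
The root I_D = 1.28 mA gives V_GS = -0.00632 V ≤ V_t, so take I_D = 0.495 mA.
Then V_GS = 2.11 V and V_DS = V_DD − I_D(R_D+R_S) = 17 − 0.495×3.52 = 15.3 V.
Saturation requires V_DS ≥ V_GS − V_t = 0.812 V; 15.3 ≥ 0.812 ✓.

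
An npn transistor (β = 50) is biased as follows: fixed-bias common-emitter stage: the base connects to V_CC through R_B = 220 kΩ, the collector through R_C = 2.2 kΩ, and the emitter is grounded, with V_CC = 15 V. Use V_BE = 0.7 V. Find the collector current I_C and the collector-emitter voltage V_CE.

Base loop: V_CC = I_B·R_B + V_BE, so I_B = (15 − 0.7)/220 kΩ = 0.065 mA.
In the active region I_C = β·I_B = 50 × 0.065 = 3.25 mA.
Collector loop: V_CE = V_CC − I_C·R_C = 15 − 3.25×2.2 = 7.85 V.
Since V_CE = 7.85 V > V_CE(sat) ≈ 0.2 V, the transistor is in the active region as assumed.

I_C ≈ 3.2 mA, V_CE ≈ 7.8 V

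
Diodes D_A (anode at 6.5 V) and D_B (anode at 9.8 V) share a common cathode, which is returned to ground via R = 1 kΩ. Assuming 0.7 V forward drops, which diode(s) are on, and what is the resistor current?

Only D_B conducts; I_R ≈ 9.1 mA

Assume both conduct. Then node N would need to be at both 6.5−0.7 = 5.8 V and 9.8−0.7 = 9.1 V, which is impossible.
Assume only D_B conducts: V_N = 9.8 − 0.7 = 9.1 V, so I_R = 9.1/1 = 9.1 mA.
Check D_A: its anode-to-cathode voltage is 6.5 − 9.1 = -2.6 V < 0.7 V, so it is off. The assumption is consistent.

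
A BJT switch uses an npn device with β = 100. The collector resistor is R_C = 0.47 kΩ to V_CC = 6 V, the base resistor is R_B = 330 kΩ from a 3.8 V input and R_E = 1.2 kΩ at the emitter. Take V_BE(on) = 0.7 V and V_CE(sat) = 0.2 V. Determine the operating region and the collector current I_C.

active; I_C ≈ 0.69 mA

Assume active. Base-emitter loop: I_B = (V_BB − V_BE)/(R_B + (β+1)R_E) = (3.8 − 0.7)/(330 + 101×1.2) = 0.00687 mA.
I_C = β·I_B = 100×0.00687 = 0.687 mA.
V_CE = V_CC − I_C·R_C − I_E·R_E = 6 − 0.687×0.47 − 0.694×1.2 = 4.84 V > V_CE(sat), so the active-region assumption holds.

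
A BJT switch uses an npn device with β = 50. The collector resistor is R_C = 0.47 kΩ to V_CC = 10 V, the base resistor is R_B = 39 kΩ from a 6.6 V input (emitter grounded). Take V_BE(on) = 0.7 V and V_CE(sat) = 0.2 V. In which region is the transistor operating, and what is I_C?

active; I_C ≈ 7.6 mA

Assume active. Base-emitter loop: I_B = (V_BB − V_BE)/R_B = (6.6 − 0.7)/39 = 0.151 mA.
I_C = β·I_B = 50×0.151 = 7.56 mA.
V_CE = V_CC − I_C·R_C = 10 − 7.56×0.47 = 6.44 V > V_CE(sat), so the active-region assumption holds.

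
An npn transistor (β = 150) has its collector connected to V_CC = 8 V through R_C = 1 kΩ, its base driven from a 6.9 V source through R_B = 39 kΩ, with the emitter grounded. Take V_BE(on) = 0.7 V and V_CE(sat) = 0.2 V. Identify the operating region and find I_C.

saturation; I_C ≈ 7.8 mA

Assume active: I_B = (6.9 − 0.7)/39 = 0.159 mA, giving I_C = β·I_B = 23.8 mA.
But then V_CE = 8 − 23.8×1 = -15.8 V < V_CE(sat) = 0.2 V — impossible in the active region.
So the transistor is saturated. With V_CE = 0.2 V, I_C = (V_CC − 0.2)/R_C = 7.8/1 = 7.8 mA.
Check: β·I_B = 23.8 mA > I_C = 7.8 mA, confirming saturation.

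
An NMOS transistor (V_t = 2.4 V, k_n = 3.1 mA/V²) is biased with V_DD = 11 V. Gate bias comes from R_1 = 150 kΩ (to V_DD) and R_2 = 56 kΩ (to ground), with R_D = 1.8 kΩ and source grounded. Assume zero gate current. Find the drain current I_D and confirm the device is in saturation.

V_G = V_DD·R_2/(R_1+R_2) = 11×56/206 = 2.99 V. With the source grounded, V_GS = V_G = 2.99 V.
Assume saturation: I_D = (k_n/2)(V_GS − V_t)² = (3.1/2)×(2.99 − 2.4)² = 1.55×0.59² = 0.54 mA.
V_DS = V_DD − I_D·R_D = 11 − 0.54×1.8 = 10 V.
Saturation requires V_DS ≥ V_GS − V_t = 0.59 V; 10 ≥ 0.59 ✓.

I_D ≈ 0.54 mA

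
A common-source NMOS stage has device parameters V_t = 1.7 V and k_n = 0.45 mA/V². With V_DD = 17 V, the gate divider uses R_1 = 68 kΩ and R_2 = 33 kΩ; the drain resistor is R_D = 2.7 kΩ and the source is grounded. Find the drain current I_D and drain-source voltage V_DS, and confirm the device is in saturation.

V_G = V_DD·R_2/(R_1+R_2) = 17×33/101 = 5.55 V. With the source grounded, V_GS = V_G = 5.55 V.
Assume saturation: I_D = (k_n/2)(V_GS − V_t)² = (0.45/2)×(5.55 − 1.7)² = 0.225×3.85² = 3.34 mA.
V_DS = V_DD − I_D·R_D = 17 − 3.34×2.7 = 7.97 V.
Saturation requires V_DS ≥ V_GS − V_t = 3.85 V; 7.97 ≥ 3.85 ✓.

I_D ≈ 3.3 mA, V_DS ≈ 8 V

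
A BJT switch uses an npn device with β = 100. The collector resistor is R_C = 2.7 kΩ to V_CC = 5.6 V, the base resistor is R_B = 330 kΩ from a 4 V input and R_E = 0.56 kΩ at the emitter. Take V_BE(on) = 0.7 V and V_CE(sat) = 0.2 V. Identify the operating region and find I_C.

Assume active. Base-emitter loop: I_B = (V_BB − V_BE)/(R_B + (β+1)R_E) = (4 − 0.7)/(330 + 101×0.56) = 0.00854 mA.
I_C = β·I_B = 100×0.00854 = 0.854 mA.
V_CE = V_CC − I_C·R_C − I_E·R_E = 5.6 − 0.854×2.7 − 0.862×0.56 = 2.81 V > V_CE(sat), so the active-region assumption holds.

active; I_C ≈ 0.85 mA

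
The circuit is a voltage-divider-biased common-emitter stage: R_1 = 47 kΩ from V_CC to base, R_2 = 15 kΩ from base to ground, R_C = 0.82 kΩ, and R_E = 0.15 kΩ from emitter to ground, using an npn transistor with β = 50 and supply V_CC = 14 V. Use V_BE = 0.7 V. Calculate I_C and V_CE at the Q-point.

I_C ≈ 7.1 mA, V_CE ≈ 7.1 V

Thevenize the base divider: V_Th = V_CC·R_2/(R_1+R_2) = 14×15/62 = 3.39 V, R_Th = R_1‖R_2 = 11.4 kΩ.
Base-emitter loop: V_Th = I_B·R_Th + V_BE + (β+1)I_B·R_E, so I_B = (3.39 − 0.7) / (11.4 + 51×0.15) = 0.141 mA.
I_C = β·I_B = 50×0.141 = 7.06 mA, and I_E = (β+1)I_B = 7.2 mA.
V_CE = V_CC − I_C·R_C − I_E·R_E = 14 − 7.06×0.82 − 7.2×0.15 = 7.13 V.
V_CE = 7.13 V > 0.2 V confirms active-region operation.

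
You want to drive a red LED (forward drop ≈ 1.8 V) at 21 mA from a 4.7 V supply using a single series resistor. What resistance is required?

R ≈ 0.14 kΩ

The resistor drops V_S − V_D = 4.7 − 1.8 = 2.9 V at 21 mA.
R = 2.9 V / 21 mA = 0.138 kΩ.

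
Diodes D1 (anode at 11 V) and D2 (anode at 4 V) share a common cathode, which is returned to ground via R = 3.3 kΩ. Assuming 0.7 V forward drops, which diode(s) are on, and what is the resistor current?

Assume both conduct. Then node N would need to be at both 11−0.7 = 10.3 V and 4−0.7 = 3.3 V, which is impossible.
Assume only D1 conducts: V_N = 11 − 0.7 = 10.3 V, so I_R = 10.3/3.3 = 3.12 mA.
Check D2: its anode-to-cathode voltage is 4 − 10.3 = -6.3 V < 0.7 V, so it is off. The assumption is consistent.

Only D1 conducts; I_R ≈ 3.1 mA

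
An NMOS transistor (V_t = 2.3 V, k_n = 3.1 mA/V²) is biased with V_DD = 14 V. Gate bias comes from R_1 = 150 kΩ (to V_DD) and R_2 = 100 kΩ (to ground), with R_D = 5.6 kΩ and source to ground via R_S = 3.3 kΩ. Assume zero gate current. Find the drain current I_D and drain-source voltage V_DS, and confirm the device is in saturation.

V_G = V_DD·R_2/(R_1+R_2) = 14×100/250 = 5.6 V.
Assume saturation: I_D = (k_n/2)(V_GS − V_t)² with V_GS = V_G − I_D·R_S = 5.6 − 3.3·I_D.
Substituting gives 16.9·I_D² − 34.8·I_D + 16.9 = 0, with roots I_D = 0.784 or 1.27 mA.
The root I_D = 1.27 mA gives V_GS = 1.39 V ≤ V_t, so take I_D = 0.784 mA.
Then V_GS = 3.01 V and V_DS = V_DD − I_D(R_D+R_S) = 14 − 0.784×8.9 = 7.02 V.
Saturation requires V_DS ≥ V_GS − V_t = 0.711 V; 7.02 ≥ 0.711 ✓.

I_D ≈ 0.78 mA, V_DS ≈ 7 V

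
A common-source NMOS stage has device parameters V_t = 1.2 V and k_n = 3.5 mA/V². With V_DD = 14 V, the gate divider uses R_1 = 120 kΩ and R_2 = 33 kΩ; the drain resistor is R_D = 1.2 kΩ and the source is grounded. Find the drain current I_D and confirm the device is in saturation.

V_G = V_DD·R_2/(R_1+R_2) = 14×33/153 = 3.02 V. With the source grounded, V_GS = V_G = 3.02 V.
Assume saturation: I_D = (k_n/2)(V_GS − V_t)² = (3.5/2)×(3.02 − 1.2)² = 1.75×1.82² = 5.79 mA.
V_DS = V_DD − I_D·R_D = 14 − 5.79×1.2 = 7.05 V.
Saturation requires V_DS ≥ V_GS − V_t = 1.82 V; 7.05 ≥ 1.82 ✓.

I_D ≈ 5.8 mA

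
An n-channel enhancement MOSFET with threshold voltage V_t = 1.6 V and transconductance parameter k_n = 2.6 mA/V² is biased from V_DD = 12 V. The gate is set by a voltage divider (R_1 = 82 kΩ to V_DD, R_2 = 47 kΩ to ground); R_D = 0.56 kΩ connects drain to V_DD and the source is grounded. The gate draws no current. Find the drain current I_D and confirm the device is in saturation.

V_G = V_DD·R_2/(R_1+R_2) = 12×47/129 = 4.37 V. With the source grounded, V_GS = V_G = 4.37 V.
Assume saturation: I_D = (k_n/2)(V_GS − V_t)² = (2.6/2)×(4.37 − 1.6)² = 1.3×2.77² = 9.99 mA.
V_DS = V_DD − I_D·R_D = 12 − 9.99×0.56 = 6.41 V.
Saturation requires V_DS ≥ V_GS − V_t = 2.77 V; 6.41 ≥ 2.77 ✓.

I_D ≈ 10 mA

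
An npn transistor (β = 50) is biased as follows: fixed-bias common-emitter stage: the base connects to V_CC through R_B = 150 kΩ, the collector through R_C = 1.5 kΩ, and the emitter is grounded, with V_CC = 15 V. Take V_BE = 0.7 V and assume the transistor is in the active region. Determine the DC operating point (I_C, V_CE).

Base loop: V_CC = I_B·R_B + V_BE, so I_B = (15 − 0.7)/150 kΩ = 0.0953 mA.
In the active region I_C = β·I_B = 50 × 0.0953 = 4.77 mA.
Collector loop: V_CE = V_CC − I_C·R_C = 15 − 4.77×1.5 = 7.85 V.
Since V_CE = 7.85 V > V_CE(sat) ≈ 0.2 V, the transistor is in the active region as assumed.

I_C ≈ 4.8 mA, V_CE ≈ 7.8 V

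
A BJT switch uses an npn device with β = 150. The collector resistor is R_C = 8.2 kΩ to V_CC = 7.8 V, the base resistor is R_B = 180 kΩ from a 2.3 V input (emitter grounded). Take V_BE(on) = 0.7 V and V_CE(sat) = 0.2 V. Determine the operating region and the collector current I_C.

Assume active: I_B = (2.3 − 0.7)/180 = 0.00889 mA, giving I_C = β·I_B = 1.33 mA.
But then V_CE = 7.8 − 1.33×8.2 = -3.13 V < V_CE(sat) = 0.2 V — impossible in the active region.
So the transistor is saturated. With V_CE = 0.2 V, I_C = (V_CC − 0.2)/R_C = 7.6/8.2 = 0.927 mA.
Check: β·I_B = 1.33 mA > I_C = 0.927 mA, confirming saturation.

saturation; I_C ≈ 0.93 mA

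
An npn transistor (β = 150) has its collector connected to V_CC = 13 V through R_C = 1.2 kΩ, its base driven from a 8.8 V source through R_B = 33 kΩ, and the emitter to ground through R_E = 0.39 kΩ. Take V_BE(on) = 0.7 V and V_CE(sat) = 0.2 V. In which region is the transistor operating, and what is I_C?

Assume active: I_B = (8.8 − 0.7)/(33 + 151×0.39) = 0.0881 mA, I_C = β·I_B = 13.2 mA.
Then V_CE = 13 − 13.2×1.2 − 13.3×0.39 = -8.06 V < 0.2 V — the active assumption fails.
Re-solve with V_CE = 0.2 V. KCL at the emitter: V_E/R_E = (V_BB−0.7−V_E)/R_B + (V_CC−0.2−V_E)/R_C, giving V_E = 3.18 V.
I_C = (V_CC − 0.2 − V_E)/R_C = (12.8 − 3.18)/1.2 = 8.01 mA.
Check: I_B = (8.1 − 3.18)/33 = 0.149 mA, and β·I_B = 22.3 mA > I_C, confirming saturation.

saturation; I_C ≈ 8 mA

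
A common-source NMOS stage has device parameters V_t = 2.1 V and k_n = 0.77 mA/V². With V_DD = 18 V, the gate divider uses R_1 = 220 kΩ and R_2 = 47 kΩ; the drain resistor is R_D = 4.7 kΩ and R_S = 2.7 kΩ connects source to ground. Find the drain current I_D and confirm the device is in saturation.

I_D ≈ 0.16 mA

V_G = V_DD·R_2/(R_1+R_2) = 18×47/267 = 3.17 V.
Assume saturation: I_D = (k_n/2)(V_GS − V_t)² with V_GS = V_G − I_D·R_S = 3.17 − 2.7·I_D.
Substituting gives 2.81·I_D² − 3.22·I_D + 0.44 = 0, with roots I_D = 0.158 or 0.99 mA.
The root I_D = 0.99 mA gives V_GS = 0.497 V ≤ V_t, so take I_D = 0.158 mA.
Then V_GS = 2.74 V and V_DS = V_DD − I_D(R_D+R_S) = 18 − 0.158×7.4 = 16.8 V.
Saturation requires V_DS ≥ V_GS − V_t = 0.641 V; 16.8 ≥ 0.641 ✓.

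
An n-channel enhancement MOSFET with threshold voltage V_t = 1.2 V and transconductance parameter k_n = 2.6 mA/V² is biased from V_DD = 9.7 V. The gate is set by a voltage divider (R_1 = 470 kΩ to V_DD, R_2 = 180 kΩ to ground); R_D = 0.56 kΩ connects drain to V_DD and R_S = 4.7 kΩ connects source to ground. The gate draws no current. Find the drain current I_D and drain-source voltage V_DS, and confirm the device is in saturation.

I_D ≈ 0.23 mA, V_DS ≈ 8.5 V

V_G = V_DD·R_2/(R_1+R_2) = 9.7×180/650 = 2.69 V.
Assume saturation: I_D = (k_n/2)(V_GS − V_t)² with V_GS = V_G − I_D·R_S = 2.69 − 4.7·I_D.
Substituting gives 28.7·I_D² − 19.2·I_D + 2.87 = 0, with roots I_D = 0.227 or 0.44 mA.
The root I_D = 0.44 mA gives V_GS = 0.618 V ≤ V_t, so take I_D = 0.227 mA.
Then V_GS = 1.62 V and V_DS = V_DD − I_D(R_D+R_S) = 9.7 − 0.227×5.26 = 8.5 V.
Saturation requires V_DS ≥ V_GS − V_t = 0.418 V; 8.5 ≥ 0.418 ✓.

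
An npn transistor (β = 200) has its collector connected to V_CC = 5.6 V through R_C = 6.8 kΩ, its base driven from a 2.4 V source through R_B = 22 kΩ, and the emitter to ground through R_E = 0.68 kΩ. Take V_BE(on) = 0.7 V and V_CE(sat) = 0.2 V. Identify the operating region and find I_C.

saturation; I_C ≈ 0.72 mA

Assume active: I_B = (2.4 − 0.7)/(22 + 201×0.68) = 0.0107 mA, I_C = β·I_B = 2.14 mA.
Then V_CE = 5.6 − 2.14×6.8 − 2.15×0.68 = -10.4 V < 0.2 V — the active assumption fails.
Re-solve with V_CE = 0.2 V. KCL at the emitter: V_E/R_E = (V_BB−0.7−V_E)/R_B + (V_CC−0.2−V_E)/R_C, giving V_E = 0.524 V.
I_C = (V_CC − 0.2 − V_E)/R_C = (5.4 − 0.524)/6.8 = 0.717 mA.
Check: I_B = (1.7 − 0.524)/22 = 0.0535 mA, and β·I_B = 10.7 mA > I_C, confirming saturation.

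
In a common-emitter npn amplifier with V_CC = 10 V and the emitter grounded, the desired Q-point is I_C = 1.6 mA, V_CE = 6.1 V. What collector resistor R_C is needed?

R_C ≈ 2.4 kΩ

Collector loop: V_CC = I_C·R_C + V_CE.
R_C = (V_CC − V_CE)/I_C = (10 − 6.1)/1.6 = 2.44 kΩ.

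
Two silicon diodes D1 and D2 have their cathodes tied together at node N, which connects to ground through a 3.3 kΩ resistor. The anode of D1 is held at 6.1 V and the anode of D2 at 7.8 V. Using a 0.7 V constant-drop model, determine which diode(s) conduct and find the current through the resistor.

Only D2 conducts; I_R ≈ 2.2 mA

Assume both conduct. Then node N would need to be at both 6.1−0.7 = 5.4 V and 7.8−0.7 = 7.1 V, which is impossible.
Assume only D2 conducts: V_N = 7.8 − 0.7 = 7.1 V, so I_R = 7.1/3.3 = 2.15 mA.
Check D1: its anode-to-cathode voltage is 6.1 − 7.1 = -1 V < 0.7 V, so it is off. The assumption is consistent.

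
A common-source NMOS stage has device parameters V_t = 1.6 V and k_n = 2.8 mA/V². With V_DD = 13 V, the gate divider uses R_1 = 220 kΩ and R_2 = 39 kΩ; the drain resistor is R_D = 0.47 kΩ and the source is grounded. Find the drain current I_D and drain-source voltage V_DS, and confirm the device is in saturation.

V_G = V_DD·R_2/(R_1+R_2) = 13×39/259 = 1.96 V. With the source grounded, V_GS = V_G = 1.96 V.
Assume saturation: I_D = (k_n/2)(V_GS − V_t)² = (2.8/2)×(1.96 − 1.6)² = 1.4×0.358² = 0.179 mA.
V_DS = V_DD − I_D·R_D = 13 − 0.179×0.47 = 12.9 V.
Saturation requires V_DS ≥ V_GS − V_t = 0.358 V; 12.9 ≥ 0.358 ✓.

I_D ≈ 0.18 mA, V_DS ≈ 13 V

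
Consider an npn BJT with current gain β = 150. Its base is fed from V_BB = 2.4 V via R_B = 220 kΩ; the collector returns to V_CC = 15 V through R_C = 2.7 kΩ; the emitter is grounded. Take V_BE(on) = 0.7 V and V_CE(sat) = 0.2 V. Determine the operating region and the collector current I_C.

active; I_C ≈ 1.2 mA

Assume active. Base-emitter loop: I_B = (V_BB − V_BE)/R_B = (2.4 − 0.7)/220 = 0.00773 mA.
I_C = β·I_B = 150×0.00773 = 1.16 mA.
V_CE = V_CC − I_C·R_C = 15 − 1.16×2.7 = 11.9 V > V_CE(sat), so the active-region assumption holds.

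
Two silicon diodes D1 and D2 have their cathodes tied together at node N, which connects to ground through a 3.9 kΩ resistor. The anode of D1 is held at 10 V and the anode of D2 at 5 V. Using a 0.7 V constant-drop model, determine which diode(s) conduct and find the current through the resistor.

Assume both conduct. Then node N would need to be at both 10−0.7 = 9.3 V and 5−0.7 = 4.3 V, which is impossible.
Assume only D1 conducts: V_N = 10 − 0.7 = 9.3 V, so I_R = 9.3/3.9 = 2.38 mA.
Check D2: its anode-to-cathode voltage is 5 − 9.3 = -4.3 V < 0.7 V, so it is off. The assumption is consistent.

Only D1 conducts; I_R ≈ 2.4 mA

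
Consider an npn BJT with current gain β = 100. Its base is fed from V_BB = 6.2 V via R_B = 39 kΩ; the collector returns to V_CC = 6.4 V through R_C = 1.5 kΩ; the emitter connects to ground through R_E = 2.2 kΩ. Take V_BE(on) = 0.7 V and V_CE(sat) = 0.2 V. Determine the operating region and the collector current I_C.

Assume active: I_B = (6.2 − 0.7)/(39 + 101×2.2) = 0.0211 mA, I_C = β·I_B = 2.11 mA.
Then V_CE = 6.4 − 2.11×1.5 − 2.13×2.2 = -1.44 V < 0.2 V — the active assumption fails.
Re-solve with V_CE = 0.2 V. KCL at the emitter: V_E/R_E = (V_BB−0.7−V_E)/R_B + (V_CC−0.2−V_E)/R_C, giving V_E = 3.73 V.
I_C = (V_CC − 0.2 − V_E)/R_C = (6.2 − 3.73)/1.5 = 1.65 mA.
Check: I_B = (5.5 − 3.73)/39 = 0.0455 mA, and β·I_B = 4.55 mA > I_C, confirming saturation.

saturation; I_C ≈ 1.6 mA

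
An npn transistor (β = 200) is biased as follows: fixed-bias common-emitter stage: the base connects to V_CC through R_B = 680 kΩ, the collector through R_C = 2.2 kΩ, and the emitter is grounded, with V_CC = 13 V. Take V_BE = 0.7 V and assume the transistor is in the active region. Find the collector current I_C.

I_C ≈ 3.6 mA

Base loop: V_CC = I_B·R_B + V_BE, so I_B = (13 − 0.7)/680 kΩ = 0.0181 mA.
In the active region I_C = β·I_B = 200 × 0.0181 = 3.62 mA.
Collector loop: V_CE = V_CC − I_C·R_C = 13 − 3.62×2.2 = 5.04 V.
Since V_CE = 5.04 V > V_CE(sat) ≈ 0.2 V, the transistor is in the active region as assumed.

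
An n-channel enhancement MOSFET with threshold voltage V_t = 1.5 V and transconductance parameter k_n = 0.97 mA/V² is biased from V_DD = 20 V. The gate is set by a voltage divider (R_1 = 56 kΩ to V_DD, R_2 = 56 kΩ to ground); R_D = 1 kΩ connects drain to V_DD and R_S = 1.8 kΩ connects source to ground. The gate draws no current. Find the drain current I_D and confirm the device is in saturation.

V_G = V_DD·R_2/(R_1+R_2) = 20×56/112 = 10 V.
Assume saturation: I_D = (k_n/2)(V_GS − V_t)² with V_GS = V_G − I_D·R_S = 10 − 1.8·I_D.
Substituting gives 1.57·I_D² − 15.8·I_D + 35 = 0, with roots I_D = 3.28 or 6.8 mA.
The root I_D = 6.8 mA gives V_GS = -2.25 V ≤ V_t, so take I_D = 3.28 mA.
Then V_GS = 4.1 V and V_DS = V_DD − I_D(R_D+R_S) = 20 − 3.28×2.8 = 10.8 V.
Saturation requires V_DS ≥ V_GS − V_t = 2.6 V; 10.8 ≥ 2.6 ✓.

I_D ≈ 3.3 mA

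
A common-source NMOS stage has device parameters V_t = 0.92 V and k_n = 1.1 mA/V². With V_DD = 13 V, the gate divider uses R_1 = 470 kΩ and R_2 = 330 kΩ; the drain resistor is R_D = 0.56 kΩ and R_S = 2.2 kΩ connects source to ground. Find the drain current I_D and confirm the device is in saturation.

I_D ≈ 1.3 mA

V_G = V_DD·R_2/(R_1+R_2) = 13×330/800 = 5.36 V.
Assume saturation: I_D = (k_n/2)(V_GS − V_t)² with V_GS = V_G − I_D·R_S = 5.36 − 2.2·I_D.
Substituting gives 2.66·I_D² − 11.8·I_D + 10.9 = 0, with roots I_D = 1.32 or 3.1 mA.
The root I_D = 3.1 mA gives V_GS = -1.45 V ≤ V_t, so take I_D = 1.32 mA.
Then V_GS = 2.47 V and V_DS = V_DD − I_D(R_D+R_S) = 13 − 1.32×2.76 = 9.37 V.
Saturation requires V_DS ≥ V_GS − V_t = 1.55 V; 9.37 ≥ 1.55 ✓.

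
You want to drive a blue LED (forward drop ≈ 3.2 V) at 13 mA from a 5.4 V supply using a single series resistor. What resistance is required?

R ≈ 0.17 kΩ

The resistor drops V_S − V_D = 5.4 − 3.2 = 2.2 V at 13 mA.
R = 2.2 V / 13 mA = 0.169 kΩ.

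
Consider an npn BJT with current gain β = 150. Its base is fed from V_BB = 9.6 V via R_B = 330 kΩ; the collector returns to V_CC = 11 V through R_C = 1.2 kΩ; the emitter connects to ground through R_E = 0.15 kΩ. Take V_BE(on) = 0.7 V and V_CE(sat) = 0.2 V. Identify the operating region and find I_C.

active; I_C ≈ 3.8 mA

Assume active. Base-emitter loop: I_B = (V_BB − V_BE)/(R_B + (β+1)R_E) = (9.6 − 0.7)/(330 + 151×0.15) = 0.0252 mA.
I_C = β·I_B = 150×0.0252 = 3.79 mA.
V_CE = V_CC − I_C·R_C − I_E·R_E = 11 − 3.79×1.2 − 3.81×0.15 = 5.89 V > V_CE(sat), so the active-region assumption holds.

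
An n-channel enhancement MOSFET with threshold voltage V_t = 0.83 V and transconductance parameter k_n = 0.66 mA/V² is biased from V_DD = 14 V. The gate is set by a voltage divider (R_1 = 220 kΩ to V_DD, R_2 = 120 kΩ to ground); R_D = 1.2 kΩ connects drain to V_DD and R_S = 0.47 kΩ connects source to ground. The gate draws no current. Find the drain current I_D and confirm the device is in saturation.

V_G = V_DD·R_2/(R_1+R_2) = 14×120/340 = 4.94 V.
Assume saturation: I_D = (k_n/2)(V_GS − V_t)² with V_GS = V_G − I_D·R_S = 4.94 − 0.47·I_D.
Substituting gives 0.0729·I_D² − 2.28·I_D + 5.58 = 0, with roots I_D = 2.68 or 28.5 mA.
The root I_D = 28.5 mA gives V_GS = -8.47 V ≤ V_t, so take I_D = 2.68 mA.
Then V_GS = 3.68 V and V_DS = V_DD − I_D(R_D+R_S) = 14 − 2.68×1.67 = 9.52 V.
Saturation requires V_DS ≥ V_GS − V_t = 2.85 V; 9.52 ≥ 2.85 ✓.

I_D ≈ 2.7 mA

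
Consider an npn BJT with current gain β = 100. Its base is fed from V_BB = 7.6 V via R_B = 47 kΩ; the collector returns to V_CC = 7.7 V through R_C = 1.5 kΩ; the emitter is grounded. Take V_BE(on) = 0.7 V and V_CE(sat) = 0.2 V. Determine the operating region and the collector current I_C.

saturation; I_C ≈ 5 mA

Assume active: I_B = (7.6 − 0.7)/47 = 0.147 mA, giving I_C = β·I_B = 14.7 mA.
But then V_CE = 7.7 − 14.7×1.5 = -14.3 V < V_CE(sat) = 0.2 V — impossible in the active region.
So the transistor is saturated. With V_CE = 0.2 V, I_C = (V_CC − 0.2)/R_C = 7.5/1.5 = 5 mA.
Check: β·I_B = 14.7 mA > I_C = 5 mA, confirming saturation.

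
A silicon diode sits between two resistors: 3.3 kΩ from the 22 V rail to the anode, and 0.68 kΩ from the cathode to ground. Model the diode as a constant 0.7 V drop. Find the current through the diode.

I ≈ 5.4 mA

The two resistors are in series with the diode, so KVL gives 22 = I·3.3 + 0.7 + I·0.68.
I = (22 − 0.7) / (3.3 + 0.68) kΩ = 21.3 / 3.98 = 5.35 mA.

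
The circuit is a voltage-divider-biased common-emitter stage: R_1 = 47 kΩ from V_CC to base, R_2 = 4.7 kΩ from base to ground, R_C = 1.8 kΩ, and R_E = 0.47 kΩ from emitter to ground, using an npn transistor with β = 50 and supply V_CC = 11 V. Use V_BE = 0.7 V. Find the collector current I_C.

Thevenize the base divider: V_Th = V_CC·R_2/(R_1+R_2) = 11×4.7/51.7 = 1 V, R_Th = R_1‖R_2 = 4.27 kΩ.
Base-emitter loop: V_Th = I_B·R_Th + V_BE + (β+1)I_B·R_E, so I_B = (1 − 0.7) / (4.27 + 51×0.47) = 0.0106 mA.
I_C = β·I_B = 50×0.0106 = 0.531 mA, and I_E = (β+1)I_B = 0.542 mA.
V_CE = V_CC − I_C·R_C − I_E·R_E = 11 − 0.531×1.8 − 0.542×0.47 = 9.79 V.
V_CE = 9.79 V > 0.2 V confirms active-region operation.

I_C ≈ 0.53 mA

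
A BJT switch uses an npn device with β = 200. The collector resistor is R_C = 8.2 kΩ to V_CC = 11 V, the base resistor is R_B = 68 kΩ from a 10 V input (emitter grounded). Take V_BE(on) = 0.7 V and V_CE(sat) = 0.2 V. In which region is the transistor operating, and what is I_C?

Assume active: I_B = (10 − 0.7)/68 = 0.137 mA, giving I_C = β·I_B = 27.4 mA.
But then V_CE = 11 − 27.4×8.2 = -213 V < V_CE(sat) = 0.2 V — impossible in the active region.
So the transistor is saturated. With V_CE = 0.2 V, I_C = (V_CC − 0.2)/R_C = 10.8/8.2 = 1.32 mA.
Check: β·I_B = 27.4 mA > I_C = 1.32 mA, confirming saturation.

saturation; I_C ≈ 1.3 mA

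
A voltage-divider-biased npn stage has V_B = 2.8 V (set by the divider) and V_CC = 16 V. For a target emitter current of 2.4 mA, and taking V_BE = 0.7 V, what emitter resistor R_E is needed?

R_E ≈ 0.87 kΩ

V_E = V_B − V_BE = 2.8 − 0.7 = 2.1 V.
R_E = V_E / I_E = 2.1 / 2.4 = 0.875 kΩ.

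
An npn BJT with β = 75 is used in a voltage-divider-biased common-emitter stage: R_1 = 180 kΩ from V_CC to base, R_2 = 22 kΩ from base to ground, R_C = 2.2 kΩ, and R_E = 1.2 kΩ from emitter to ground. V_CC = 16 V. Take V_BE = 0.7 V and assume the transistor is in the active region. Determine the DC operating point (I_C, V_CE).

Thevenize the base divider: V_Th = V_CC·R_2/(R_1+R_2) = 16×22/202 = 1.74 V, R_Th = R_1‖R_2 = 19.6 kΩ.
Base-emitter loop: V_Th = I_B·R_Th + V_BE + (β+1)I_B·R_E, so I_B = (1.74 − 0.7) / (19.6 + 76×1.2) = 0.00941 mA.
I_C = β·I_B = 75×0.00941 = 0.706 mA, and I_E = (β+1)I_B = 0.715 mA.
V_CE = V_CC − I_C·R_C − I_E·R_E = 16 − 0.706×2.2 − 0.715×1.2 = 13.6 V.
V_CE = 13.6 V > 0.2 V confirms active-region operation.

I_C ≈ 0.71 mA, V_CE ≈ 14 V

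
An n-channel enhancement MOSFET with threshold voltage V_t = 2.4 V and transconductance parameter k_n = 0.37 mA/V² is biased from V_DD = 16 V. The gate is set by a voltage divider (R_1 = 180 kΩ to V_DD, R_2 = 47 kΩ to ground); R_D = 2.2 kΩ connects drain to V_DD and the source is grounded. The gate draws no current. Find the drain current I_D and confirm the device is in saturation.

V_G = V_DD·R_2/(R_1+R_2) = 16×47/227 = 3.31 V. With the source grounded, V_GS = V_G = 3.31 V.
Assume saturation: I_D = (k_n/2)(V_GS − V_t)² = (0.37/2)×(3.31 − 2.4)² = 0.185×0.913² = 0.154 mA.
V_DS = V_DD − I_D·R_D = 16 − 0.154×2.2 = 15.7 V.
Saturation requires V_DS ≥ V_GS − V_t = 0.913 V; 15.7 ≥ 0.913 ✓.

I_D ≈ 0.15 mA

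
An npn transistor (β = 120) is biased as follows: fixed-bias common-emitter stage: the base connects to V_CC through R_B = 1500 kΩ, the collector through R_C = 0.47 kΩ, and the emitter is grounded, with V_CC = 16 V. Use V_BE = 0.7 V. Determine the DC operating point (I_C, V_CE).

Base loop: V_CC = I_B·R_B + V_BE, so I_B = (16 − 0.7)/1500 kΩ = 0.0102 mA.
In the active region I_C = β·I_B = 120 × 0.0102 = 1.22 mA.
Collector loop: V_CE = V_CC − I_C·R_C = 16 − 1.22×0.47 = 15.4 V.
Since V_CE = 15.4 V > V_CE(sat) ≈ 0.2 V, the transistor is in the active region as assumed.

I_C ≈ 1.2 mA, V_CE ≈ 15 V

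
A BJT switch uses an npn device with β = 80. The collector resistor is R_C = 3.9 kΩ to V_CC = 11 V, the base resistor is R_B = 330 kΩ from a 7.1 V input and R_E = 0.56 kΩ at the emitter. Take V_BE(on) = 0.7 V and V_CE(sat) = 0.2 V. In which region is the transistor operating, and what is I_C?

active; I_C ≈ 1.4 mA

Assume active. Base-emitter loop: I_B = (V_BB − V_BE)/(R_B + (β+1)R_E) = (7.1 − 0.7)/(330 + 81×0.56) = 0.0171 mA.
I_C = β·I_B = 80×0.0171 = 1.36 mA.
V_CE = V_CC − I_C·R_C − I_E·R_E = 11 − 1.36×3.9 − 1.38×0.56 = 4.91 V > V_CE(sat), so the active-region assumption holds.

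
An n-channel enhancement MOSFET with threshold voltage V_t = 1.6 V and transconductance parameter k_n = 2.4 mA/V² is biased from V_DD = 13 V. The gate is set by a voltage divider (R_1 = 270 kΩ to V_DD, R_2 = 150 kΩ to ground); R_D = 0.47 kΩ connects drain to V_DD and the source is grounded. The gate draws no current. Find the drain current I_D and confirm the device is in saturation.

I_D ≈ 11 mA

V_G = V_DD·R_2/(R_1+R_2) = 13×150/420 = 4.64 V. With the source grounded, V_GS = V_G = 4.64 V.
Assume saturation: I_D = (k_n/2)(V_GS − V_t)² = (2.4/2)×(4.64 − 1.6)² = 1.2×3.04² = 11.1 mA.
V_DS = V_DD − I_D·R_D = 13 − 11.1×0.47 = 7.78 V.
Saturation requires V_DS ≥ V_GS − V_t = 3.04 V; 7.78 ≥ 3.04 ✓.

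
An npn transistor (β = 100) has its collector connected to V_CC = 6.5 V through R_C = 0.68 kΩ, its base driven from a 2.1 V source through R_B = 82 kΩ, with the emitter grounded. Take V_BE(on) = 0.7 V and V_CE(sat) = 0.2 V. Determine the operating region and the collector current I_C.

Assume active. Base-emitter loop: I_B = (V_BB − V_BE)/R_B = (2.1 − 0.7)/82 = 0.0171 mA.
I_C = β·I_B = 100×0.0171 = 1.71 mA.
V_CE = V_CC − I_C·R_C = 6.5 − 1.71×0.68 = 5.34 V > V_CE(sat), so the active-region assumption holds.

active; I_C ≈ 1.7 mA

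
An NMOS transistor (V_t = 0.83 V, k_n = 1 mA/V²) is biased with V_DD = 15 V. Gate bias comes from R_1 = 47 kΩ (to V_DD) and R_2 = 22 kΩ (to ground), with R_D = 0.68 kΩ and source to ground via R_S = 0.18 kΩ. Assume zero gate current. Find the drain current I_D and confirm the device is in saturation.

V_G = V_DD·R_2/(R_1+R_2) = 15×22/69 = 4.78 V.
Assume saturation: I_D = (k_n/2)(V_GS − V_t)² with V_GS = V_G − I_D·R_S = 4.78 − 0.18·I_D.
Substituting gives 0.0162·I_D² − 1.71·I_D + 7.81 = 0, with roots I_D = 4.78 or 101 mA.
The root I_D = 101 mA gives V_GS = -13.4 V ≤ V_t, so take I_D = 4.78 mA.
Then V_GS = 3.92 V and V_DS = V_DD − I_D(R_D+R_S) = 15 − 4.78×0.86 = 10.9 V.
Saturation requires V_DS ≥ V_GS − V_t = 3.09 V; 10.9 ≥ 3.09 ✓.

I_D ≈ 4.8 mA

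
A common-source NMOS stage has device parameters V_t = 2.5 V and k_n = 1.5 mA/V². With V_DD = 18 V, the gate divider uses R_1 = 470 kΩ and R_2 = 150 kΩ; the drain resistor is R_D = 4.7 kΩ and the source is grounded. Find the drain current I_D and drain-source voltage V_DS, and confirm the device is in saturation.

V_G = V_DD·R_2/(R_1+R_2) = 18×150/620 = 4.35 V. With the source grounded, V_GS = V_G = 4.35 V.
Assume saturation: I_D = (k_n/2)(V_GS − V_t)² = (1.5/2)×(4.35 − 2.5)² = 0.75×1.85² = 2.58 mA.
V_DS = V_DD − I_D·R_D = 18 − 2.58×4.7 = 5.87 V.
Saturation requires V_DS ≥ V_GS − V_t = 1.85 V; 5.87 ≥ 1.85 ✓.

I_D ≈ 2.6 mA, V_DS ≈ 5.9 V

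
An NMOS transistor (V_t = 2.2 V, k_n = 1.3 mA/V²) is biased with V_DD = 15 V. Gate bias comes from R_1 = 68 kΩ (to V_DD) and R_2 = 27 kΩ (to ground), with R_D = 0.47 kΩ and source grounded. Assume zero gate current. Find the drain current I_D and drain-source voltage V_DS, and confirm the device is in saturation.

I_D ≈ 2.8 mA, V_DS ≈ 14 V

V_G = V_DD·R_2/(R_1+R_2) = 15×27/95 = 4.26 V. With the source grounded, V_GS = V_G = 4.26 V.
Assume saturation: I_D = (k_n/2)(V_GS − V_t)² = (1.3/2)×(4.26 − 2.2)² = 0.65×2.06² = 2.77 mA.
V_DS = V_DD − I_D·R_D = 15 − 2.77×0.47 = 13.7 V.
Saturation requires V_DS ≥ V_GS − V_t = 2.06 V; 13.7 ≥ 2.06 ✓.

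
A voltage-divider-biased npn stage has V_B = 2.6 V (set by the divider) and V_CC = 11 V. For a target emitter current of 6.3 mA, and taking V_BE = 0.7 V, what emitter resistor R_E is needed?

V_E = V_B − V_BE = 2.6 − 0.7 = 1.9 V.
R_E = V_E / I_E = 1.9 / 6.3 = 0.302 kΩ.

R_E ≈ 0.3 kΩ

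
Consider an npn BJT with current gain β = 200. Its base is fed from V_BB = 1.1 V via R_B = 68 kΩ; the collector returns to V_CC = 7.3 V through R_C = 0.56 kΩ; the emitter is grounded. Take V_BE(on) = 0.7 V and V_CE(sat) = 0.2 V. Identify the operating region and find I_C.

active; I_C ≈ 1.2 mA

Assume active. Base-emitter loop: I_B = (V_BB − V_BE)/R_B = (1.1 − 0.7)/68 = 0.00588 mA.
I_C = β·I_B = 200×0.00588 = 1.18 mA.
V_CE = V_CC − I_C·R_C = 7.3 − 1.18×0.56 = 6.64 V > V_CE(sat), so the active-region assumption holds.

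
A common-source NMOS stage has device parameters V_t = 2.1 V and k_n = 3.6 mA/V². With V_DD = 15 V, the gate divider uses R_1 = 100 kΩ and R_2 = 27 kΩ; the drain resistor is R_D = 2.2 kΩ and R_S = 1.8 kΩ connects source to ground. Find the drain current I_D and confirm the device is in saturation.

I_D ≈ 0.36 mA

V_G = V_DD·R_2/(R_1+R_2) = 15×27/127 = 3.19 V.
Assume saturation: I_D = (k_n/2)(V_GS − V_t)² with V_GS = V_G − I_D·R_S = 3.19 − 1.8·I_D.
Substituting gives 5.83·I_D² − 8.06·I_D + 2.13 = 0, with roots I_D = 0.357 or 1.02 mA.
The root I_D = 1.02 mA gives V_GS = 1.35 V ≤ V_t, so take I_D = 0.357 mA.
Then V_GS = 2.55 V and V_DS = V_DD − I_D(R_D+R_S) = 15 − 0.357×4 = 13.6 V.
Saturation requires V_DS ≥ V_GS − V_t = 0.446 V; 13.6 ≥ 0.446 ✓.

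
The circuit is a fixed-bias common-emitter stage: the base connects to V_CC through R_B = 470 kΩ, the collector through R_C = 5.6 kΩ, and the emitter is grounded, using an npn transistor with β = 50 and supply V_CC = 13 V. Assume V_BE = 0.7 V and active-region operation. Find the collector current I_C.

Base loop: V_CC = I_B·R_B + V_BE, so I_B = (13 − 0.7)/470 kΩ = 0.0262 mA.
In the active region I_C = β·I_B = 50 × 0.0262 = 1.31 mA.
Collector loop: V_CE = V_CC − I_C·R_C = 13 − 1.31×5.6 = 5.67 V.
Since V_CE = 5.67 V > V_CE(sat) ≈ 0.2 V, the transistor is in the active region as assumed.

I_C ≈ 1.3 mA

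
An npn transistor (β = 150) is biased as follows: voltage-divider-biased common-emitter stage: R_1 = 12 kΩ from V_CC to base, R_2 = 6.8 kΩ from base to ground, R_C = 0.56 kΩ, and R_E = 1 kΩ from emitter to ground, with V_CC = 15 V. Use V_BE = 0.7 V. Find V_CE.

V_CE ≈ 7.9 V

Thevenize the base divider: V_Th = V_CC·R_2/(R_1+R_2) = 15×6.8/18.8 = 5.43 V, R_Th = R_1‖R_2 = 4.34 kΩ.
Base-emitter loop: V_Th = I_B·R_Th + V_BE + (β+1)I_B·R_E, so I_B = (5.43 − 0.7) / (4.34 + 151×1) = 0.0304 mA.
I_C = β·I_B = 150×0.0304 = 4.56 mA, and I_E = (β+1)I_B = 4.59 mA.
V_CE = V_CC − I_C·R_C − I_E·R_E = 15 − 4.56×0.56 − 4.59×1 = 7.85 V.
V_CE = 7.85 V > 0.2 V confirms active-region operation.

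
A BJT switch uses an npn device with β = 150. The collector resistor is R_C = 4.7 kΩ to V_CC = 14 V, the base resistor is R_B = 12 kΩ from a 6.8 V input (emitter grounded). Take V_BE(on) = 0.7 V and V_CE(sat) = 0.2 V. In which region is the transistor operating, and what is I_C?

saturation; I_C ≈ 2.9 mA

Assume active: I_B = (6.8 − 0.7)/12 = 0.508 mA, giving I_C = β·I_B = 76.2 mA.
But then V_CE = 14 − 76.2×4.7 = -344 V < V_CE(sat) = 0.2 V — impossible in the active region.
So the transistor is saturated. With V_CE = 0.2 V, I_C = (V_CC − 0.2)/R_C = 13.8/4.7 = 2.94 mA.
Check: β·I_B = 76.2 mA > I_C = 2.94 mA, confirming saturation.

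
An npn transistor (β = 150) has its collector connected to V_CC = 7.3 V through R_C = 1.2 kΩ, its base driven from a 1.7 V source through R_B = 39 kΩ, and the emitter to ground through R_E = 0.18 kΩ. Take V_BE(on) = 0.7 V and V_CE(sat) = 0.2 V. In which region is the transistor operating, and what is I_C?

active; I_C ≈ 2.3 mA

Assume active. Base-emitter loop: I_B = (V_BB − V_BE)/(R_B + (β+1)R_E) = (1.7 − 0.7)/(39 + 151×0.18) = 0.0151 mA.
I_C = β·I_B = 150×0.0151 = 2.27 mA.
V_CE = V_CC − I_C·R_C − I_E·R_E = 7.3 − 2.27×1.2 − 2.28×0.18 = 4.17 V > V_CE(sat), so the active-region assumption holds.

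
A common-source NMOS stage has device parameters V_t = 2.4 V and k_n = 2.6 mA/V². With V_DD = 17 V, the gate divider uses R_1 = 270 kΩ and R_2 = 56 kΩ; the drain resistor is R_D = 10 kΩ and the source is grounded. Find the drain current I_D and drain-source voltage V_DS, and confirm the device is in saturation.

I_D ≈ 0.35 mA, V_DS ≈ 13 V

V_G = V_DD·R_2/(R_1+R_2) = 17×56/326 = 2.92 V. With the source grounded, V_GS = V_G = 2.92 V.
Assume saturation: I_D = (k_n/2)(V_GS − V_t)² = (2.6/2)×(2.92 − 2.4)² = 1.3×0.52² = 0.352 mA.
V_DS = V_DD − I_D·R_D = 17 − 0.352×10 = 13.5 V.
Saturation requires V_DS ≥ V_GS − V_t = 0.52 V; 13.5 ≥ 0.52 ✓.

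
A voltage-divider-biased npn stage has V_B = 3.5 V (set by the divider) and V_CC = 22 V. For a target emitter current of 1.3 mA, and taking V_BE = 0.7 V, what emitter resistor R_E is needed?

R_E ≈ 2.2 kΩ

V_E = V_B − V_BE = 3.5 − 0.7 = 2.8 V.
R_E = V_E / I_E = 2.8 / 1.3 = 2.15 kΩ.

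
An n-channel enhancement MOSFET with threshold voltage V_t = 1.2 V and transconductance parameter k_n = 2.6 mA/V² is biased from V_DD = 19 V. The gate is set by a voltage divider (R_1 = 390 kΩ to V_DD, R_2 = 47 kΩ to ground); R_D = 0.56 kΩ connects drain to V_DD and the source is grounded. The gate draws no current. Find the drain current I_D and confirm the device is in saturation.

V_G = V_DD·R_2/(R_1+R_2) = 19×47/437 = 2.04 V. With the source grounded, V_GS = V_G = 2.04 V.
Assume saturation: I_D = (k_n/2)(V_GS − V_t)² = (2.6/2)×(2.04 − 1.2)² = 1.3×0.843² = 0.925 mA.
V_DS = V_DD − I_D·R_D = 19 − 0.925×0.56 = 18.5 V.
Saturation requires V_DS ≥ V_GS − V_t = 0.843 V; 18.5 ≥ 0.843 ✓.

I_D ≈ 0.92 mA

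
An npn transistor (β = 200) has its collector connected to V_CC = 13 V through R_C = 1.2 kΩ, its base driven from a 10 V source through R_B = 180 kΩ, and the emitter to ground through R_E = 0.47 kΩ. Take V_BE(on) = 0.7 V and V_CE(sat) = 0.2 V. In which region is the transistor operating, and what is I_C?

Assume active. Base-emitter loop: I_B = (V_BB − V_BE)/(R_B + (β+1)R_E) = (10 − 0.7)/(180 + 201×0.47) = 0.0339 mA.
I_C = β·I_B = 200×0.0339 = 6.78 mA.
V_CE = V_CC − I_C·R_C − I_E·R_E = 13 − 6.78×1.2 − 6.81×0.47 = 1.67 V > V_CE(sat), so the active-region assumption holds.

active; I_C ≈ 6.8 mA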